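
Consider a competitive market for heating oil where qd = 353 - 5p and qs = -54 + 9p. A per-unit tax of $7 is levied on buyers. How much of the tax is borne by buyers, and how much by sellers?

Pre-tax equilibrium: p* = 407/14, q* = 2907/14.
Tax on buyers shifts demand to qd = 353 − 5(p + 7) = 318 - 5p.
318 - 5p = -54 + 9p gives seller price ps = 186/7; buyers pay pb = 186/7 + 7 = 235/7.
New quantity: q = 353 − 5(235/7) = 1296/7.
Buyer burden = 235/7 − 407/14 = 4.5; seller burden = 407/14 − 186/7 = 2.5.

Buyers bear $4.5, sellers bear $2.5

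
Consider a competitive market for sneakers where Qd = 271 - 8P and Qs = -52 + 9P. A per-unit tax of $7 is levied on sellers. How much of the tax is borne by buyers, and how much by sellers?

Pre-tax equilibrium: P* = 19, Q* = 119.
Tax on sellers shifts supply to Qs = -52 + 9(P − 7) = -115 + 9P.
271 - 8P = -115 + 9P gives buyer price Pb = 386/17; sellers receive Ps = 386/17 − 7 = 267/17.
New quantity: Q = 271 − 8(386/17) = 1519/17.
Buyer burden = 386/17 − 19 = 63/17; seller burden = 19 − 267/17 = 56/17.

Buyers bear 63/17, sellers bear 56/17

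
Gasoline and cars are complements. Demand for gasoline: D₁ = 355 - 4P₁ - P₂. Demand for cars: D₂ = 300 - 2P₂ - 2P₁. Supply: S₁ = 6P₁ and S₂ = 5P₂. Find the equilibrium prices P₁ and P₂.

Market 1: 355 - 4P₁ - P₂ = 6P₁ → 10P₁ + P₂ = 355.
Market 2: 7P₂ + 2P₁ = 300.
Eliminating P₂: 7×(1) − 1×(2) gives 68P₁ = 2185, so P₁ = 2185/68.
Back-substitute into (2): P₂ = (300 − 2×2185/68) / 7 = 1145/34.

P₁ = 2185/68, P₂ = 1145/34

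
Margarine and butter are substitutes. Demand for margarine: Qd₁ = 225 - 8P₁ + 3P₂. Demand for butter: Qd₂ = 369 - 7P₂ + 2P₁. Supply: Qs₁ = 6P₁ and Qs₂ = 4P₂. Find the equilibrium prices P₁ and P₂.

P₁ = 1791/74, P₂ = 1404/37

Market 1: 225 - 8P₁ + 3P₂ = 6P₁ → 14P₁ - 3P₂ = 225.
Market 2: 11P₂ - 2P₁ = 369.
Eliminating P₂: 11×(1) + 3×(2) gives 148P₁ = 3582, so P₁ = 1791/74.
Back-substitute into (2): P₂ = (369 + 2×1791/74) / 11 = 1404/37.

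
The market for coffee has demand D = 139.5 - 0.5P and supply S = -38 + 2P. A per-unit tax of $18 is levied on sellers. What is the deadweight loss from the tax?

Pre-tax equilibrium: P* = 71, Q* = 104.
Tax on sellers shifts supply to S = -38 + 2(P − 18) = -74 + 2P.
139.5 - 0.5P = -74 + 2P gives buyer price Pb = 85.4; sellers receive Ps = 85.4 − 18 = 67.4.
New quantity: Q = 139.5 − 0.5(85.4) = 96.8.
DWL = ½ × 18 × (104 − 96.8) = 64.8.

Deadweight loss = 64.8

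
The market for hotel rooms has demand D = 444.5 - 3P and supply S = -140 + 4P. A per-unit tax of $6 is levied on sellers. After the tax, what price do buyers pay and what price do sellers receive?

Buyers pay 1217/14, sellers receive 1133/14

Pre-tax equilibrium: P* = 83.5, Q* = 194.
Tax on sellers shifts supply to S = -140 + 4(P − 6) = -164 + 4P.
444.5 - 3P = -164 + 4P gives buyer price Pb = 1217/14; sellers receive Ps = 1217/14 − 6 = 1133/14.
New quantity: Q = 444.5 − 3(1217/14) = 1286/7.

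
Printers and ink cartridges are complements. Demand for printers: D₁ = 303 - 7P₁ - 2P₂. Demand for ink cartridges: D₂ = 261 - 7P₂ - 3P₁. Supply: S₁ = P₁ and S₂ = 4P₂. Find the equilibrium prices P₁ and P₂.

Market 1: 303 - 7P₁ - 2P₂ = P₁ → 8P₁ + 2P₂ = 303.
Market 2: 11P₂ + 3P₁ = 261.
Eliminating P₂: 11×(1) − 2×(2) gives 82P₁ = 2811, so P₁ = 2811/82.
Back-substitute into (2): P₂ = (261 − 3×2811/82) / 11 = 1179/82.

P₁ = 2811/82, P₂ = 1179/82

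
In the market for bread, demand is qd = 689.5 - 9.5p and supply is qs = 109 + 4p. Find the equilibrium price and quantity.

p* = 43, q* = 281

Set qd = qs: 689.5 - 9.5p = 109 + 4p.
580.5 = 13.5p, so p* = 43.
q* = 689.5 − 9.5(43) = 281.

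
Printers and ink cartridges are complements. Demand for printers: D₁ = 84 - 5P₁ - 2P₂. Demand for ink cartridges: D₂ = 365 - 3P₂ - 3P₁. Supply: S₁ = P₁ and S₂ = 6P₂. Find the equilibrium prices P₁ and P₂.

Market 1: 84 - 5P₁ - 2P₂ = P₁ → 6P₁ + 2P₂ = 84.
Market 2: 9P₂ + 3P₁ = 365.
Eliminating P₂: 9×(1) − 2×(2) gives 48P₁ = 26, so P₁ = 13/24.
Back-substitute into (2): P₂ = (365 − 3×13/24) / 9 = 40.375.

P₁ = 13/24, P₂ = 40.375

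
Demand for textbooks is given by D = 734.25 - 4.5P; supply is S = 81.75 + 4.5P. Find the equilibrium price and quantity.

P* = 72.5, Q* = 408

Set D = S: 734.25 - 4.5P = 81.75 + 4.5P.
652.5 = 9P, so P* = 72.5.
Q* = 734.25 − 4.5(72.5) = 408.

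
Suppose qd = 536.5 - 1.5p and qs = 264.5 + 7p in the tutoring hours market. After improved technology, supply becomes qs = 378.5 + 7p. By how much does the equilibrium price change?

Δp = -228/17

Original equilibrium: p* = 32, q* = 488.5.
New equilibrium: 536.5 - 1.5p = 378.5 + 7p, so 158 = 8.5p and p' = 316/17; q' = 536.5 − 1.5(316/17) = 17293/34.
Change in price: 316/17 − 32 = -228/17.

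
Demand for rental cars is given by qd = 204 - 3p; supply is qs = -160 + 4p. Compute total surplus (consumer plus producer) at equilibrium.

Equilibrium: 204 - 3p = -160 + 4p gives p* = 52, q* = 48.
Demand choke price: p = 68; supply starts at p = 40.
CS = ½(68 − 52)(48) = 384; PS = ½(52 − 40)(48) = 288.

Total surplus = 672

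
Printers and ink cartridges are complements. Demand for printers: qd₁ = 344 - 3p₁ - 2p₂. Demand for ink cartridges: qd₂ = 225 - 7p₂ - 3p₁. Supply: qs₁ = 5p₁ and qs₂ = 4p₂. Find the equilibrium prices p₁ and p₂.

p₁ = 1667/41, p₂ = 384/41

Market 1: 344 - 3p₁ - 2p₂ = 5p₁ → 8p₁ + 2p₂ = 344.
Market 2: 11p₂ + 3p₁ = 225.
Eliminating p₂: 11×(1) − 2×(2) gives 82p₁ = 3334, so p₁ = 1667/41.
Back-substitute into (2): p₂ = (225 − 3×1667/41) / 11 = 384/41.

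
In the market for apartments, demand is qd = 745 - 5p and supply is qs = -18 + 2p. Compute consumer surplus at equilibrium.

Consumer surplus = 4000

Equilibrium: 745 - 5p = -18 + 2p gives p* = 109, q* = 200.
Demand choke price (qd = 0): p = 149.
CS = ½(149 − 109)(200) = 4000.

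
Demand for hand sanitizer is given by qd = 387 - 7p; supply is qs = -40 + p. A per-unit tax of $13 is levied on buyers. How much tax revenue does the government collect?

Tax revenue = 26

Pre-tax equilibrium: p* = 53.375, q* = 13.375.
Tax on buyers shifts demand to qd = 387 − 7(p + 13) = 296 - 7p.
296 - 7p = -40 + p gives seller price ps = 42; buyers pay pb = 42 + 13 = 55.
New quantity: q = 387 − 7(55) = 2.
Revenue = 13 × 2 = 26.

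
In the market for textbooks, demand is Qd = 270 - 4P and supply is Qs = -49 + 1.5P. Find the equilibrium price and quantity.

Set Qd = Qs: 270 - 4P = -49 + 1.5P.
319 = 5.5P, so P* = 58.
Q* = 270 − 4(58) = 38.

P* = 58, Q* = 38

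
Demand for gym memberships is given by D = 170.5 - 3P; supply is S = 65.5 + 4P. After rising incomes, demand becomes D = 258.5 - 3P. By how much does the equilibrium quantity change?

ΔQ = 352/7

Original equilibrium: P* = 15, Q* = 125.5.
New equilibrium: 258.5 - 3P = 65.5 + 4P, so 193 = 7P and P' = 193/7; Q' = 258.5 − 3(193/7) = 2461/14.
Change in quantity: 2461/14 − 125.5 = 352/7.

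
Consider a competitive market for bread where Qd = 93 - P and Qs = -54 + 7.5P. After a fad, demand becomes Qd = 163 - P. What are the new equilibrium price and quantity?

Original equilibrium: P* = 294/17, Q* = 1287/17.
New equilibrium: 163 - P = -54 + 7.5P, so 217 = 8.5P and P' = 434/17; Q' = 163 − 1(434/17) = 2337/17.

P' = 434/17, Q' = 2337/17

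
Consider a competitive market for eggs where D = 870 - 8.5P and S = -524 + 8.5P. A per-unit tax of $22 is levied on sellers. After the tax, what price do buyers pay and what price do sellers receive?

Buyers pay $93, sellers receive $71

Pre-tax equilibrium: P* = 82, Q* = 173.
Tax on sellers shifts supply to S = -524 + 8.5(P − 22) = -711 + 8.5P.
870 - 8.5P = -711 + 8.5P gives buyer price Pb = 93; sellers receive Ps = 93 − 22 = 71.
New quantity: Q = 870 − 8.5(93) = 79.5.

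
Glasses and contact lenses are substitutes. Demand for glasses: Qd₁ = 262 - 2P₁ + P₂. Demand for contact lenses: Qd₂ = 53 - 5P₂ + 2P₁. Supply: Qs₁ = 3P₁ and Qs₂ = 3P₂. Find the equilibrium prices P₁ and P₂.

Market 1: 262 - 2P₁ + P₂ = 3P₁ → 5P₁ - P₂ = 262.
Market 2: 8P₂ - 2P₁ = 53.
Eliminating P₂: 8×(1) + 1×(2) gives 38P₁ = 2149, so P₁ = 2149/38.
Back-substitute into (2): P₂ = (53 + 2×2149/38) / 8 = 789/38.

P₁ = 2149/38, P₂ = 789/38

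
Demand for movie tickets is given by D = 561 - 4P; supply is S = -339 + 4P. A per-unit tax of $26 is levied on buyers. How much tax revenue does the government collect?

Tax revenue = 1534

Pre-tax equilibrium: P* = 112.5, Q* = 111.
Tax on buyers shifts demand to D = 561 − 4(P + 26) = 457 - 4P.
457 - 4P = -339 + 4P gives seller price Ps = 99.5; buyers pay Pb = 99.5 + 26 = 125.5.
New quantity: Q = 561 − 4(125.5) = 59.
Revenue = 26 × 59 = 1534.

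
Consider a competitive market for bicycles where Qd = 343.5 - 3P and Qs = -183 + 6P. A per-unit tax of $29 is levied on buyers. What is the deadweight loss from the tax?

Deadweight loss = 841

Pre-tax equilibrium: P* = 58.5, Q* = 168.
Tax on buyers shifts demand to Qd = 343.5 − 3(P + 29) = 256.5 - 3P.
256.5 - 3P = -183 + 6P gives seller price Ps = 293/6; buyers pay Pb = 293/6 + 29 = 467/6.
New quantity: Q = 343.5 − 3(467/6) = 110.
DWL = ½ × 29 × (168 − 110) = 841.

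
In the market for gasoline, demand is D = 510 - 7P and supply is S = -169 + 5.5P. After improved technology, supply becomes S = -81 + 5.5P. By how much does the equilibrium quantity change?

Original equilibrium: P* = 54.32, Q* = 129.76.
New equilibrium: 510 - 7P = -81 + 5.5P, so 591 = 12.5P and P' = 47.28; Q' = 510 − 7(47.28) = 179.04.
Change in quantity: 179.04 − 129.76 = 49.28.

ΔQ = 49.28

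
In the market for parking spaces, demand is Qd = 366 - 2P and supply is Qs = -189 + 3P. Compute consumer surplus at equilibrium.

Consumer surplus = 5184

Equilibrium: 366 - 2P = -189 + 3P gives P* = 111, Q* = 144.
Demand choke price (Qd = 0): P = 183.
CS = ½(183 − 111)(144) = 5184.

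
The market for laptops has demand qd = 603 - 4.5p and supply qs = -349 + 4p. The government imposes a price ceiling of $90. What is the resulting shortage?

Equilibrium price would be p* = 112, so the ceiling at 90 binds.
At p = 90: qd = 603 − 4.5(90) = 198, qs = -349 + 4(90) = 11.
Shortage = 198 − 11 = 187.

Shortage = 187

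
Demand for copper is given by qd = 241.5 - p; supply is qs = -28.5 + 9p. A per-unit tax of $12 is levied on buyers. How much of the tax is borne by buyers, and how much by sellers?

Buyers bear $10.8, sellers bear $1.2

Pre-tax equilibrium: p* = 27, q* = 214.5.
Tax on buyers shifts demand to qd = 241.5 − 1(p + 12) = 229.5 - p.
229.5 - p = -28.5 + 9p gives seller price ps = 25.8; buyers pay pb = 25.8 + 12 = 37.8.
New quantity: q = 241.5 − 1(37.8) = 203.7.
Buyer burden = 37.8 − 27 = 10.8; seller burden = 27 − 25.8 = 1.2.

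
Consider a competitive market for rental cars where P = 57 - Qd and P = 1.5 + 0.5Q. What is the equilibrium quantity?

Set the two price expressions equal: 57 - Q = 1.5 + 0.5Q.
55.5 = 1.5Q, so Q* = 37.
P* = 57 − (1)(37) = 20.

Q* = 37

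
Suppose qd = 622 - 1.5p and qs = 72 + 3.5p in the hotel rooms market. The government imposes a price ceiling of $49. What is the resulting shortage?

Shortage = 305

Equilibrium price would be p* = 110, so the ceiling at 49 binds.
At p = 49: qd = 622 − 1.5(49) = 548.5, qs = 72 + 3.5(49) = 243.5.
Shortage = 548.5 − 243.5 = 305.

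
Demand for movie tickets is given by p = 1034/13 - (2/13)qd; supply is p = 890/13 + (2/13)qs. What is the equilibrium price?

Set the two price expressions equal: 1034/13 - (2/13)q = 890/13 + (2/13)q.
144/13 = (4/13)q, so q* = 36.
p* = 1034/13 − (2/13)(36) = 74.

p* = 74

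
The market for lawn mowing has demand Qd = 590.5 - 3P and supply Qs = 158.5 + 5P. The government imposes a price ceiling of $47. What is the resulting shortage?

Equilibrium price would be P* = 54, so the ceiling at 47 binds.
At P = 47: Qd = 590.5 − 3(47) = 449.5, Qs = 158.5 + 5(47) = 393.5.
Shortage = 449.5 − 393.5 = 56.

Shortage = 56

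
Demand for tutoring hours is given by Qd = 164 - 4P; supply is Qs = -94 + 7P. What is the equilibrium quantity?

Set Qd = Qs: 164 - 4P = -94 + 7P.
258 = 11P, so P* = 258/11.
Q* = 164 − 4(258/11) = 772/11.

Q* = 772/11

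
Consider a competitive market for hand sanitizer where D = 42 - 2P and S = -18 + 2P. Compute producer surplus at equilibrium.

Producer surplus = 36

Equilibrium: 42 - 2P = -18 + 2P gives P* = 15, Q* = 12.
Supply starts at P = 9 (where S = 0).
PS = ½(15 − 9)(12) = 36.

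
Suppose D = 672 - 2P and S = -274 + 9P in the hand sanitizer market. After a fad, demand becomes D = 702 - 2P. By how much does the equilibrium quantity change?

ΔQ = 270/11

Original equilibrium: P* = 86, Q* = 500.
New equilibrium: 702 - 2P = -274 + 9P, so 976 = 11P and P' = 976/11; Q' = 702 − 2(976/11) = 5770/11.
Change in quantity: 5770/11 − 500 = 270/11.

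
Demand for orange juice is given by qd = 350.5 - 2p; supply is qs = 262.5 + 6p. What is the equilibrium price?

Set qd = qs: 350.5 - 2p = 262.5 + 6p.
88 = 8p, so p* = 11.
q* = 350.5 − 2(11) = 328.5.

p* = 11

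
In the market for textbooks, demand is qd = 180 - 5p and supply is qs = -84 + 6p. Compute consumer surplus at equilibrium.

Consumer surplus = 360

Equilibrium: 180 - 5p = -84 + 6p gives p* = 24, q* = 60.
Demand choke price (qd = 0): p = 36.
CS = ½(36 − 24)(60) = 360.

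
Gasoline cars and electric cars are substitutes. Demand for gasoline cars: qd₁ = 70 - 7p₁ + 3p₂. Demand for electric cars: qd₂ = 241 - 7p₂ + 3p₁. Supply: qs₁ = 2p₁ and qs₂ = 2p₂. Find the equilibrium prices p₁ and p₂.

p₁ = 451/24, p₂ = 793/24

Market 1: 70 - 7p₁ + 3p₂ = 2p₁ → 9p₁ - 3p₂ = 70.
Market 2: 9p₂ - 3p₁ = 241.
Eliminating p₂: 9×(1) + 3×(2) gives 72p₁ = 1353, so p₁ = 451/24.
Back-substitute into (2): p₂ = (241 + 3×451/24) / 9 = 793/24.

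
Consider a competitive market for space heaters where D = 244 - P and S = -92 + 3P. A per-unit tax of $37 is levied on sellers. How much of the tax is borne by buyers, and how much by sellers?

Buyers bear $27.75, sellers bear $9.25

Pre-tax equilibrium: P* = 84, Q* = 160.
Tax on sellers shifts supply to S = -92 + 3(P − 37) = -203 + 3P.
244 - P = -203 + 3P gives buyer price Pb = 111.75; sellers receive Ps = 111.75 − 37 = 74.75.
New quantity: Q = 244 − 1(111.75) = 132.25.
Buyer burden = 111.75 − 84 = 27.75; seller burden = 84 − 74.75 = 9.25.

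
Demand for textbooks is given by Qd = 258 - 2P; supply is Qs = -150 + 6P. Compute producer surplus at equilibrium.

Equilibrium: 258 - 2P = -150 + 6P gives P* = 51, Q* = 156.
Supply starts at P = 25 (where Qs = 0).
PS = ½(51 − 25)(156) = 2028.

Producer surplus = 2028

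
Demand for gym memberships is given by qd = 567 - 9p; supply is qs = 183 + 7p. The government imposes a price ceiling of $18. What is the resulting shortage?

Equilibrium price would be p* = 24, so the ceiling at 18 binds.
At p = 18: qd = 567 − 9(18) = 405, qs = 183 + 7(18) = 309.
Shortage = 405 − 309 = 96.

Shortage = 96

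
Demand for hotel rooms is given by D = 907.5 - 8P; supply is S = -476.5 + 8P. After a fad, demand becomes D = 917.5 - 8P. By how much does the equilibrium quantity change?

Original equilibrium: P* = 86.5, Q* = 215.5.
New equilibrium: 917.5 - 8P = -476.5 + 8P, so 1394 = 16P and P' = 87.125; Q' = 917.5 − 8(87.125) = 220.5.
Change in quantity: 220.5 − 215.5 = 5.

ΔQ = 5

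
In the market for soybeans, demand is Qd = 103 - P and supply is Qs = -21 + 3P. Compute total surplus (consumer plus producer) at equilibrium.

Equilibrium: 103 - P = -21 + 3P gives P* = 31, Q* = 72.
Demand choke price: P = 103; supply starts at P = 7.
CS = ½(103 − 31)(72) = 2592; PS = ½(31 − 7)(72) = 864.

Total surplus = 3456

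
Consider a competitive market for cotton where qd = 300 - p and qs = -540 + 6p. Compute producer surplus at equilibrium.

Equilibrium: 300 - p = -540 + 6p gives p* = 120, q* = 180.
Supply starts at p = 90 (where qs = 0).
PS = ½(120 − 90)(180) = 2700.

Producer surplus = 2700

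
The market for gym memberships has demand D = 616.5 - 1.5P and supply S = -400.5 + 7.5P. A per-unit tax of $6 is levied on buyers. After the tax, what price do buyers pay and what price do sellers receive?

Buyers pay $118, sellers receive $112

Pre-tax equilibrium: P* = 113, Q* = 447.
Tax on buyers shifts demand to D = 616.5 − 1.5(P + 6) = 607.5 - 1.5P.
607.5 - 1.5P = -400.5 + 7.5P gives seller price Ps = 112; buyers pay Pb = 112 + 6 = 118.
New quantity: Q = 616.5 − 1.5(118) = 439.5.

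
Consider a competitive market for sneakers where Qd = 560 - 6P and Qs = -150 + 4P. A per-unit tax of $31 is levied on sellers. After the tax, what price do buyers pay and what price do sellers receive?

Pre-tax equilibrium: P* = 71, Q* = 134.
Tax on sellers shifts supply to Qs = -150 + 4(P − 31) = -274 + 4P.
560 - 6P = -274 + 4P gives buyer price Pb = 83.4; sellers receive Ps = 83.4 − 31 = 52.4.
New quantity: Q = 560 − 6(83.4) = 59.6.

Buyers pay $83.4, sellers receive $52.4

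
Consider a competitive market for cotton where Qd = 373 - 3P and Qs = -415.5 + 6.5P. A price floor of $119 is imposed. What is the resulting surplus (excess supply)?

Equilibrium price would be P* = 83, so the floor at 119 binds.
At P = 119: Qd = 16, Qs = 358.
Surplus = 358 − 16 = 342.

Surplus = 342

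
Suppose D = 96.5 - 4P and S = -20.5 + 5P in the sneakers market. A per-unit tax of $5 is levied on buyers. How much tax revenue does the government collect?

Pre-tax equilibrium: P* = 13, Q* = 44.5.
Tax on buyers shifts demand to D = 96.5 − 4(P + 5) = 76.5 - 4P.
76.5 - 4P = -20.5 + 5P gives seller price Ps = 97/9; buyers pay Pb = 97/9 + 5 = 142/9.
New quantity: Q = 96.5 − 4(142/9) = 601/18.
Revenue = 5 × 601/18 = 3005/18.

Tax revenue = 3005/18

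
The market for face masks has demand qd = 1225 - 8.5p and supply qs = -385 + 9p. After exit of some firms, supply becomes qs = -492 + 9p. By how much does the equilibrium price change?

Δp = 214/35

Original equilibrium: p* = 92, q* = 443.
New equilibrium: 1225 - 8.5p = -492 + 9p, so 1717 = 17.5p and p' = 3434/35; q' = 1225 − 8.5(3434/35) = 13686/35.
Change in price: 3434/35 − 92 = 214/35.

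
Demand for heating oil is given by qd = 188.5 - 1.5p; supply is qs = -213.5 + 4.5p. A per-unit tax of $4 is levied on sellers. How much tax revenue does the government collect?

Tax revenue = 334

Pre-tax equilibrium: p* = 67, q* = 88.
Tax on sellers shifts supply to qs = -213.5 + 4.5(p − 4) = -231.5 + 4.5p.
188.5 - 1.5p = -231.5 + 4.5p gives buyer price pb = 70; sellers receive ps = 70 − 4 = 66.
New quantity: q = 188.5 − 1.5(70) = 83.5.
Revenue = 4 × 83.5 = 334.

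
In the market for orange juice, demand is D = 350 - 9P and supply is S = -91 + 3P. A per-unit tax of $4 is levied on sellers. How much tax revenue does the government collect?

Tax revenue = 41

Pre-tax equilibrium: P* = 36.75, Q* = 19.25.
Tax on sellers shifts supply to S = -91 + 3(P − 4) = -103 + 3P.
350 - 9P = -103 + 3P gives buyer price Pb = 37.75; sellers receive Ps = 37.75 − 4 = 33.75.
New quantity: Q = 350 − 9(37.75) = 10.25.
Revenue = 4 × 10.25 = 41.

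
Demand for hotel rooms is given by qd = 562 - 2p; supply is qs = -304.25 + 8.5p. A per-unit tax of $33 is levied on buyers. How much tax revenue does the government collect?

Pre-tax equilibrium: p* = 82.5, q* = 397.
Tax on buyers shifts demand to qd = 562 − 2(p + 33) = 496 - 2p.
496 - 2p = -304.25 + 8.5p gives seller price ps = 1067/14; buyers pay pb = 1067/14 + 33 = 1529/14.
New quantity: q = 562 − 2(1529/14) = 2405/7.
Revenue = 33 × 2405/7 = 79365/7.

Tax revenue = 79365/7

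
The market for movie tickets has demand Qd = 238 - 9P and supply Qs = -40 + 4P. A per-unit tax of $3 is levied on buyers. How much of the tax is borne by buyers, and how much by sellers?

Buyers bear 12/13, sellers bear 27/13

Pre-tax equilibrium: P* = 278/13, Q* = 592/13.
Tax on buyers shifts demand to Qd = 238 − 9(P + 3) = 211 - 9P.
211 - 9P = -40 + 4P gives seller price Ps = 251/13; buyers pay Pb = 251/13 + 3 = 290/13.
New quantity: Q = 238 − 9(290/13) = 484/13.
Buyer burden = 290/13 − 278/13 = 12/13; seller burden = 278/13 − 251/13 = 27/13.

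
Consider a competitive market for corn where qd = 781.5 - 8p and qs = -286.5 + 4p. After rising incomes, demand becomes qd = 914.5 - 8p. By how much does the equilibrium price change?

Original equilibrium: p* = 89, q* = 69.5.
New equilibrium: 914.5 - 8p = -286.5 + 4p, so 1201 = 12p and p' = 1201/12; q' = 914.5 − 8(1201/12) = 683/6.
Change in price: 1201/12 − 89 = 133/12.

Δp = 133/12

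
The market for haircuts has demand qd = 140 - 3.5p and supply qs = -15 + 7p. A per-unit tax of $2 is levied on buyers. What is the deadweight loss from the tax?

Deadweight loss = 14/3

Pre-tax equilibrium: p* = 310/21, q* = 265/3.
Tax on buyers shifts demand to qd = 140 − 3.5(p + 2) = 133 - 3.5p.
133 - 3.5p = -15 + 7p gives seller price ps = 296/21; buyers pay pb = 296/21 + 2 = 338/21.
New quantity: q = 140 − 3.5(338/21) = 251/3.
DWL = ½ × 2 × (265/3 − 251/3) = 14/3.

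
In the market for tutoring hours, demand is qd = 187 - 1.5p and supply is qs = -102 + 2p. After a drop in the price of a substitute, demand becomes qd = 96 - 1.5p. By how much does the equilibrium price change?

Δp = -26

Original equilibrium: p* = 578/7, q* = 442/7.
New equilibrium: 96 - 1.5p = -102 + 2p, so 198 = 3.5p and p' = 396/7; q' = 96 − 1.5(396/7) = 78/7.
Change in price: 396/7 − 578/7 = -26.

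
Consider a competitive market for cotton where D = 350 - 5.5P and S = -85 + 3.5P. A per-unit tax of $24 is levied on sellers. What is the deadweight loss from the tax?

Pre-tax equilibrium: P* = 145/3, Q* = 505/6.
Tax on sellers shifts supply to S = -85 + 3.5(P − 24) = -169 + 3.5P.
350 - 5.5P = -169 + 3.5P gives buyer price Pb = 173/3; sellers receive Ps = 173/3 − 24 = 101/3.
New quantity: Q = 350 − 5.5(173/3) = 197/6.
DWL = ½ × 24 × (505/6 − 197/6) = 616.

Deadweight loss = 616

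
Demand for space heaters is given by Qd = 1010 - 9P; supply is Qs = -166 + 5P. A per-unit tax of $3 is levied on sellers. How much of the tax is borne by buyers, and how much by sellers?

Pre-tax equilibrium: P* = 84, Q* = 254.
Tax on sellers shifts supply to Qs = -166 + 5(P − 3) = -181 + 5P.
1010 - 9P = -181 + 5P gives buyer price Pb = 1191/14; sellers receive Ps = 1191/14 − 3 = 1149/14.
New quantity: Q = 1010 − 9(1191/14) = 3421/14.
Buyer burden = 1191/14 − 84 = 15/14; seller burden = 84 − 1149/14 = 27/14.

Buyers bear 15/14, sellers bear 27/14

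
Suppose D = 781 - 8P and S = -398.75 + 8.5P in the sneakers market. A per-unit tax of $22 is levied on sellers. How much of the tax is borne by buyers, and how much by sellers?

Pre-tax equilibrium: P* = 71.5, Q* = 209.
Tax on sellers shifts supply to S = -398.75 + 8.5(P − 22) = -585.75 + 8.5P.
781 - 8P = -585.75 + 8.5P gives buyer price Pb = 497/6; sellers receive Ps = 497/6 − 22 = 365/6.
New quantity: Q = 781 − 8(497/6) = 355/3.
Buyer burden = 497/6 − 71.5 = 34/3; seller burden = 71.5 − 365/6 = 32/3.

Buyers bear 34/3, sellers bear 32/3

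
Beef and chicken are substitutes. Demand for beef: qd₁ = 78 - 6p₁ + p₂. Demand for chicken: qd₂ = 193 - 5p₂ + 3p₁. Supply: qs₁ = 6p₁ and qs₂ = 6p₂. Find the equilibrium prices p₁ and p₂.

Market 1: 78 - 6p₁ + p₂ = 6p₁ → 12p₁ - p₂ = 78.
Market 2: 11p₂ - 3p₁ = 193.
Eliminating p₂: 11×(1) + 1×(2) gives 129p₁ = 1051, so p₁ = 1051/129.
Back-substitute into (2): p₂ = (193 + 3×1051/129) / 11 = 850/43.

p₁ = 1051/129, p₂ = 850/43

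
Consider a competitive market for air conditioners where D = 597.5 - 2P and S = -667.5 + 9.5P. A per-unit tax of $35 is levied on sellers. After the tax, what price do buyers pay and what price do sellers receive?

Pre-tax equilibrium: P* = 110, Q* = 377.5.
Tax on sellers shifts supply to S = -667.5 + 9.5(P − 35) = -1000 + 9.5P.
597.5 - 2P = -1000 + 9.5P gives buyer price Pb = 3195/23; sellers receive Ps = 3195/23 − 35 = 2390/23.
New quantity: Q = 597.5 − 2(3195/23) = 14705/46.

Buyers pay 3195/23, sellers receive 2390/23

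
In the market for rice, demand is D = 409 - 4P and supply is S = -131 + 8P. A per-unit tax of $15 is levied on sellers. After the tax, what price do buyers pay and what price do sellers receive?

Buyers pay $55, sellers receive $40

Pre-tax equilibrium: P* = 45, Q* = 229.
Tax on sellers shifts supply to S = -131 + 8(P − 15) = -251 + 8P.
409 - 4P = -251 + 8P gives buyer price Pb = 55; sellers receive Ps = 55 − 15 = 40.
New quantity: Q = 409 − 4(55) = 189.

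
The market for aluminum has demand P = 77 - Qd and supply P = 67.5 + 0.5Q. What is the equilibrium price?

P* = 212/3

Set the two price expressions equal: 77 - Q = 67.5 + 0.5Q.
9.5 = 1.5Q, so Q* = 19/3.
P* = 77 − (1)(19/3) = 212/3.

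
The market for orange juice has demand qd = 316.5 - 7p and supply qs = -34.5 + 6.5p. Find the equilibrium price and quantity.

p* = 26, q* = 134.5

Set qd = qs: 316.5 - 7p = -34.5 + 6.5p.
351 = 13.5p, so p* = 26.
q* = 316.5 − 7(26) = 134.5.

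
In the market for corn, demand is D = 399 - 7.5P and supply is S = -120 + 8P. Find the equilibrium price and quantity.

Set D = S: 399 - 7.5P = -120 + 8P.
519 = 15.5P, so P* = 1038/31.
Q* = 399 − 7.5(1038/31) = 4584/31.

P* = 1038/31, Q* = 4584/31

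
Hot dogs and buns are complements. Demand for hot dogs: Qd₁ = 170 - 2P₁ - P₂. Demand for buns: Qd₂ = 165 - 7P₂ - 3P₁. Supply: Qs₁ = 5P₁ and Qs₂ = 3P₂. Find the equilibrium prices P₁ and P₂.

Market 1: 170 - 2P₁ - P₂ = 5P₁ → 7P₁ + P₂ = 170.
Market 2: 10P₂ + 3P₁ = 165.
Eliminating P₂: 10×(1) − 1×(2) gives 67P₁ = 1535, so P₁ = 1535/67.
Back-substitute into (2): P₂ = (165 − 3×1535/67) / 10 = 645/67.

P₁ = 1535/67, P₂ = 645/67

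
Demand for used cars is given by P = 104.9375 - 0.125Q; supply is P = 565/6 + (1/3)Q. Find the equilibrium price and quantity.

P* = 102, Q* = 23.5

Set the two price expressions equal: 104.9375 - 0.125Q = 565/6 + (1/3)Q.
517/48 = (11/24)Q, so Q* = 23.5.
P* = 104.9375 − (0.125)(23.5) = 102.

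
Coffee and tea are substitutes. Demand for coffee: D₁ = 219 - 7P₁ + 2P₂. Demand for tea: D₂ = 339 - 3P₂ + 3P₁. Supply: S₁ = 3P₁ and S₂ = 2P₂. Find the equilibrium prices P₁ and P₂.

Market 1: 219 - 7P₁ + 2P₂ = 3P₁ → 10P₁ - 2P₂ = 219.
Market 2: 5P₂ - 3P₁ = 339.
Eliminating P₂: 5×(1) + 2×(2) gives 44P₁ = 1773, so P₁ = 1773/44.
Back-substitute into (2): P₂ = (339 + 3×1773/44) / 5 = 4047/44.

P₁ = 1773/44, P₂ = 4047/44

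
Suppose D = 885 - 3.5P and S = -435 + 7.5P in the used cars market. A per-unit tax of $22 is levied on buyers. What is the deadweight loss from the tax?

Deadweight loss = 577.5

Pre-tax equilibrium: P* = 120, Q* = 465.
Tax on buyers shifts demand to D = 885 − 3.5(P + 22) = 808 - 3.5P.
808 - 3.5P = -435 + 7.5P gives seller price Ps = 113; buyers pay Pb = 113 + 22 = 135.
New quantity: Q = 885 − 3.5(135) = 412.5.
DWL = ½ × 22 × (465 − 412.5) = 577.5.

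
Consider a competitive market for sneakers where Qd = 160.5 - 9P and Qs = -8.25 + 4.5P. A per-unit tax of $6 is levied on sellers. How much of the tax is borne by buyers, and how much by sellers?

Buyers bear $2, sellers bear $4

Pre-tax equilibrium: P* = 12.5, Q* = 48.
Tax on sellers shifts supply to Qs = -8.25 + 4.5(P − 6) = -35.25 + 4.5P.
160.5 - 9P = -35.25 + 4.5P gives buyer price Pb = 14.5; sellers receive Ps = 14.5 − 6 = 8.5.
New quantity: Q = 160.5 − 9(14.5) = 30.
Buyer burden = 14.5 − 12.5 = 2; seller burden = 12.5 − 8.5 = 4.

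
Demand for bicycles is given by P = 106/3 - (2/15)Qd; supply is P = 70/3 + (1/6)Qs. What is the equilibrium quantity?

Set the two price expressions equal: 106/3 - (2/15)Q = 70/3 + (1/6)Q.
12 = 0.3Q, so Q* = 40.
P* = 106/3 − (2/15)(40) = 30.

Q* = 40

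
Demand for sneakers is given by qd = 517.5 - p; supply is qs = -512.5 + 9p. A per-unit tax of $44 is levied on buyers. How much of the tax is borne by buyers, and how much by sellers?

Pre-tax equilibrium: p* = 103, q* = 414.5.
Tax on buyers shifts demand to qd = 517.5 − 1(p + 44) = 473.5 - p.
473.5 - p = -512.5 + 9p gives seller price ps = 98.6; buyers pay pb = 98.6 + 44 = 142.6.
New quantity: q = 517.5 − 1(142.6) = 374.9.
Buyer burden = 142.6 − 103 = 39.6; seller burden = 103 − 98.6 = 4.4.

Buyers bear $39.6, sellers bear $4.4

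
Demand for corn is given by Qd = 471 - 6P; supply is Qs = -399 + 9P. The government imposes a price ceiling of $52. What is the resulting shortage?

Equilibrium price would be P* = 58, so the ceiling at 52 binds.
At P = 52: Qd = 471 − 6(52) = 159, Qs = -399 + 9(52) = 69.
Shortage = 159 − 69 = 90.

Shortage = 90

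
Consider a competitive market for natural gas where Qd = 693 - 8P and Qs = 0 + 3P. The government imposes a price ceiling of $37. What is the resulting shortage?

Shortage = 286

Equilibrium price would be P* = 63, so the ceiling at 37 binds.
At P = 37: Qd = 693 − 8(37) = 397, Qs = 0 + 3(37) = 111.
Shortage = 397 − 111 = 286.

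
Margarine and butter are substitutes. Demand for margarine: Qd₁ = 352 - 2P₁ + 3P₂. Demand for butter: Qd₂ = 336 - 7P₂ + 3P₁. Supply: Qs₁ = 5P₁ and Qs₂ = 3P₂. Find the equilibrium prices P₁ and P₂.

P₁ = 4528/61, P₂ = 3408/61

Market 1: 352 - 2P₁ + 3P₂ = 5P₁ → 7P₁ - 3P₂ = 352.
Market 2: 10P₂ - 3P₁ = 336.
Eliminating P₂: 10×(1) + 3×(2) gives 61P₁ = 4528, so P₁ = 4528/61.
Back-substitute into (2): P₂ = (336 + 3×4528/61) / 10 = 3408/61.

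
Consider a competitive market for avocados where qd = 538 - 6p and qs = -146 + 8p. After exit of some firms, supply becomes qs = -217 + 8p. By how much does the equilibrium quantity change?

Original equilibrium: p* = 342/7, q* = 1714/7.
New equilibrium: 538 - 6p = -217 + 8p, so 755 = 14p and p' = 755/14; q' = 538 − 6(755/14) = 1501/7.
Change in quantity: 1501/7 − 1714/7 = -213/7.

Δq = -213/7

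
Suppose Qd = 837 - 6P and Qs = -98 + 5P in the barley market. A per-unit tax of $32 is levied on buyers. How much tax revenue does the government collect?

Tax revenue = 84384/11

Pre-tax equilibrium: P* = 85, Q* = 327.
Tax on buyers shifts demand to Qd = 837 − 6(P + 32) = 645 - 6P.
645 - 6P = -98 + 5P gives seller price Ps = 743/11; buyers pay Pb = 743/11 + 32 = 1095/11.
New quantity: Q = 837 − 6(1095/11) = 2637/11.
Revenue = 32 × 2637/11 = 84384/11.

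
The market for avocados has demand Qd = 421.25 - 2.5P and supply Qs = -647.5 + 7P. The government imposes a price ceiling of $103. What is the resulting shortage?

Equilibrium price would be P* = 112.5, so the ceiling at 103 binds.
At P = 103: Qd = 421.25 − 2.5(103) = 163.75, Qs = -647.5 + 7(103) = 73.5.
Shortage = 163.75 − 73.5 = 90.25.

Shortage = 90.25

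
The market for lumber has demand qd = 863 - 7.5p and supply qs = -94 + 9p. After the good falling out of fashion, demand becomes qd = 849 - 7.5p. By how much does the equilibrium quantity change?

Δq = -84/11

Original equilibrium: p* = 58, q* = 428.
New equilibrium: 849 - 7.5p = -94 + 9p, so 943 = 16.5p and p' = 1886/33; q' = 849 − 7.5(1886/33) = 4624/11.
Change in quantity: 4624/11 − 428 = -84/11.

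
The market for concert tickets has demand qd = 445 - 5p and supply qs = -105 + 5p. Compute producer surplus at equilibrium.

Producer surplus = 2890

Equilibrium: 445 - 5p = -105 + 5p gives p* = 55, q* = 170.
Supply starts at p = 21 (where qs = 0).
PS = ½(55 − 21)(170) = 2890.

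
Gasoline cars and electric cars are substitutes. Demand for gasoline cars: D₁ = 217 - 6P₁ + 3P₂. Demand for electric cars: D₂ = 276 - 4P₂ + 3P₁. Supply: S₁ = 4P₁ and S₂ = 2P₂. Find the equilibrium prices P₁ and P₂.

P₁ = 710/17, P₂ = 1137/17

Market 1: 217 - 6P₁ + 3P₂ = 4P₁ → 10P₁ - 3P₂ = 217.
Market 2: 6P₂ - 3P₁ = 276.
Eliminating P₂: 6×(1) + 3×(2) gives 51P₁ = 2130, so P₁ = 710/17.
Back-substitute into (2): P₂ = (276 + 3×710/17) / 6 = 1137/17.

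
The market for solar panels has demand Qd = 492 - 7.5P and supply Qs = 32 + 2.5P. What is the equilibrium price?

Set Qd = Qs: 492 - 7.5P = 32 + 2.5P.
460 = 10P, so P* = 46.
Q* = 492 − 7.5(46) = 147.

P* = 46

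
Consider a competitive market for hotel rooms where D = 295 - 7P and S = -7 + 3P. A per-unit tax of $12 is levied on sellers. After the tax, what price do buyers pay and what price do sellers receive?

Pre-tax equilibrium: P* = 30.2, Q* = 83.6.
Tax on sellers shifts supply to S = -7 + 3(P − 12) = -43 + 3P.
295 - 7P = -43 + 3P gives buyer price Pb = 33.8; sellers receive Ps = 33.8 − 12 = 21.8.
New quantity: Q = 295 − 7(33.8) = 58.4.

Buyers pay $33.8, sellers receive $21.8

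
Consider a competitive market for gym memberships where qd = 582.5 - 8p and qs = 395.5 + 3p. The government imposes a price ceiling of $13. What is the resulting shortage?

Shortage = 44

Equilibrium price would be p* = 17, so the ceiling at 13 binds.
At p = 13: qd = 582.5 − 8(13) = 478.5, qs = 395.5 + 3(13) = 434.5.
Shortage = 478.5 − 434.5 = 44.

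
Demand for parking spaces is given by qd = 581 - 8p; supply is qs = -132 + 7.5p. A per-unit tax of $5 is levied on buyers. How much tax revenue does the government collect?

Pre-tax equilibrium: p* = 46, q* = 213.
Tax on buyers shifts demand to qd = 581 − 8(p + 5) = 541 - 8p.
541 - 8p = -132 + 7.5p gives seller price ps = 1346/31; buyers pay pb = 1346/31 + 5 = 1501/31.
New quantity: q = 581 − 8(1501/31) = 6003/31.
Revenue = 5 × 6003/31 = 30015/31.

Tax revenue = 30015/31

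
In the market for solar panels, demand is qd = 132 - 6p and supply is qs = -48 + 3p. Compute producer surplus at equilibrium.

Producer surplus = 24

Equilibrium: 132 - 6p = -48 + 3p gives p* = 20, q* = 12.
Supply starts at p = 16 (where qs = 0).
PS = ½(20 − 16)(12) = 24.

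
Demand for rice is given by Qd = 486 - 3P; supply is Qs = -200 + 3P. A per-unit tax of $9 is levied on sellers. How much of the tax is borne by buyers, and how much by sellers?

Buyers bear $4.5, sellers bear $4.5

Pre-tax equilibrium: P* = 343/3, Q* = 143.
Tax on sellers shifts supply to Qs = -200 + 3(P − 9) = -227 + 3P.
486 - 3P = -227 + 3P gives buyer price Pb = 713/6; sellers receive Ps = 713/6 − 9 = 659/6.
New quantity: Q = 486 − 3(713/6) = 129.5.
Buyer burden = 713/6 − 343/3 = 4.5; seller burden = 343/3 − 659/6 = 4.5.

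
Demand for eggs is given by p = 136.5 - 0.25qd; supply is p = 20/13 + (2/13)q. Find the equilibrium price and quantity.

Set the two price expressions equal: 136.5 - 0.25q = 20/13 + (2/13)q.
3509/26 = (21/52)q, so q* = 7018/21.
p* = 136.5 − (0.25)(7018/21) = 1112/21.

p* = 1112/21, q* = 7018/21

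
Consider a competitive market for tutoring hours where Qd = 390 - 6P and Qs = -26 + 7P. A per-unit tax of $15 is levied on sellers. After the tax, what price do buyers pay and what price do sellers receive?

Buyers pay 521/13, sellers receive 326/13

Pre-tax equilibrium: P* = 32, Q* = 198.
Tax on sellers shifts supply to Qs = -26 + 7(P − 15) = -131 + 7P.
390 - 6P = -131 + 7P gives buyer price Pb = 521/13; sellers receive Ps = 521/13 − 15 = 326/13.
New quantity: Q = 390 − 6(521/13) = 1944/13.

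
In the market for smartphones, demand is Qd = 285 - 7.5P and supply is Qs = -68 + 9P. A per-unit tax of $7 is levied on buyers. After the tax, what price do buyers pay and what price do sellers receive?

Pre-tax equilibrium: P* = 706/33, Q* = 1370/11.
Tax on buyers shifts demand to Qd = 285 − 7.5(P + 7) = 232.5 - 7.5P.
232.5 - 7.5P = -68 + 9P gives seller price Ps = 601/33; buyers pay Pb = 601/33 + 7 = 832/33.
New quantity: Q = 285 − 7.5(832/33) = 1055/11.

Buyers pay 832/33, sellers receive 601/33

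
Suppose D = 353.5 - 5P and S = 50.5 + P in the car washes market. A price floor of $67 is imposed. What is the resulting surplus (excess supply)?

Equilibrium price would be P* = 50.5, so the floor at 67 binds.
At P = 67: D = 18.5, S = 117.5.
Surplus = 117.5 − 18.5 = 99.

Surplus = 99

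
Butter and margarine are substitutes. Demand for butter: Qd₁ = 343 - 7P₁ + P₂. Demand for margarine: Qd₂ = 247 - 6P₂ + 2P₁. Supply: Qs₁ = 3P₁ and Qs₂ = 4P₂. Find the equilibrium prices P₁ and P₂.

Market 1: 343 - 7P₁ + P₂ = 3P₁ → 10P₁ - P₂ = 343.
Market 2: 10P₂ - 2P₁ = 247.
Eliminating P₂: 10×(1) + 1×(2) gives 98P₁ = 3677, so P₁ = 3677/98.
Back-substitute into (2): P₂ = (247 + 2×3677/98) / 10 = 1578/49.

P₁ = 3677/98, P₂ = 1578/49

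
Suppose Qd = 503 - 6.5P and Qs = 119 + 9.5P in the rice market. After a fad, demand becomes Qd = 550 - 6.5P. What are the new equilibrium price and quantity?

Original equilibrium: P* = 24, Q* = 347.
New equilibrium: 550 - 6.5P = 119 + 9.5P, so 431 = 16P and P' = 26.9375; Q' = 550 − 6.5(26.9375) = 374.90625.

P' = 26.9375, Q' = 374.90625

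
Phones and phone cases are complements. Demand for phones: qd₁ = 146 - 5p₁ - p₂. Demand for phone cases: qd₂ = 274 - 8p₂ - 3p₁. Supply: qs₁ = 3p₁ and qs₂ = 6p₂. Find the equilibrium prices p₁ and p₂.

Market 1: 146 - 5p₁ - p₂ = 3p₁ → 8p₁ + p₂ = 146.
Market 2: 14p₂ + 3p₁ = 274.
Eliminating p₂: 14×(1) − 1×(2) gives 109p₁ = 1770, so p₁ = 1770/109.
Back-substitute into (2): p₂ = (274 − 3×1770/109) / 14 = 1754/109.

p₁ = 1770/109, p₂ = 1754/109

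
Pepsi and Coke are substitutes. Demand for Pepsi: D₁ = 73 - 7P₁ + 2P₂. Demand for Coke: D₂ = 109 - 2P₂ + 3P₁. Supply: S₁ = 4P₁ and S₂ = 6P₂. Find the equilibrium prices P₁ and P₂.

P₁ = 401/41, P₂ = 709/41

Market 1: 73 - 7P₁ + 2P₂ = 4P₁ → 11P₁ - 2P₂ = 73.
Market 2: 8P₂ - 3P₁ = 109.
Eliminating P₂: 8×(1) + 2×(2) gives 82P₁ = 802, so P₁ = 401/41.
Back-substitute into (2): P₂ = (109 + 3×401/41) / 8 = 709/41.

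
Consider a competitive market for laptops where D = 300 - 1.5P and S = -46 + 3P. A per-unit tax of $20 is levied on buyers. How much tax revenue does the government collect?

Tax revenue = 9880/3

Pre-tax equilibrium: P* = 692/9, Q* = 554/3.
Tax on buyers shifts demand to D = 300 − 1.5(P + 20) = 270 - 1.5P.
270 - 1.5P = -46 + 3P gives seller price Ps = 632/9; buyers pay Pb = 632/9 + 20 = 812/9.
New quantity: Q = 300 − 1.5(812/9) = 494/3.
Revenue = 20 × 494/3 = 9880/3.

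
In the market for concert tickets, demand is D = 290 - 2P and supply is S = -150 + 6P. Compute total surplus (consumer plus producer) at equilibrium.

Total surplus = 10800

Equilibrium: 290 - 2P = -150 + 6P gives P* = 55, Q* = 180.
Demand choke price: P = 145; supply starts at P = 25.
CS = ½(145 − 55)(180) = 8100; PS = ½(55 − 25)(180) = 2700.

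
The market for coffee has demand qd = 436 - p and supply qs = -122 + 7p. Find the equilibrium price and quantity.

p* = 69.75, q* = 366.25

Set qd = qs: 436 - p = -122 + 7p.
558 = 8p, so p* = 69.75.
q* = 436 − 1(69.75) = 366.25.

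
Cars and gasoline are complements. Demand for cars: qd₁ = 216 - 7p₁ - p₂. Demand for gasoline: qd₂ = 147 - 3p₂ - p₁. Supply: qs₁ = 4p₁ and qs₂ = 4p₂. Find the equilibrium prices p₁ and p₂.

p₁ = 1365/76, p₂ = 1401/76

Market 1: 216 - 7p₁ - p₂ = 4p₁ → 11p₁ + p₂ = 216.
Market 2: 7p₂ + p₁ = 147.
Eliminating p₂: 7×(1) − 1×(2) gives 76p₁ = 1365, so p₁ = 1365/76.
Back-substitute into (2): p₂ = (147 − 1×1365/76) / 7 = 1401/76.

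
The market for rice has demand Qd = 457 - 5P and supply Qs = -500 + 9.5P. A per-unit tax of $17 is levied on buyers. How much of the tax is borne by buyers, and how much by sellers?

Buyers bear 323/29, sellers bear 170/29

Pre-tax equilibrium: P* = 66, Q* = 127.
Tax on buyers shifts demand to Qd = 457 − 5(P + 17) = 372 - 5P.
372 - 5P = -500 + 9.5P gives seller price Ps = 1744/29; buyers pay Pb = 1744/29 + 17 = 2237/29.
New quantity: Q = 457 − 5(2237/29) = 2068/29.
Buyer burden = 2237/29 − 66 = 323/29; seller burden = 66 − 1744/29 = 170/29.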